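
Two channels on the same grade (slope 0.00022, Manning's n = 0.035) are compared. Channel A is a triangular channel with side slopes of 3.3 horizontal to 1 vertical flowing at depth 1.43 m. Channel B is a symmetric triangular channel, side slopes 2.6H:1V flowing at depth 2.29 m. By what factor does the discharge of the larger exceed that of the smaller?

Channel A: For a triangular section with side slope z = 3.3: A = zy² = 3.3×1.43² = 6.748 m²; P = 2y√(1+z²) = 2×1.43×3.448 = 9.862 m. Hydraulic radius R = A/P = 6.748/9.862 = 0.6843 m. Q_A = (1/0.035)·6.748·0.6843^(2/3)·√0.00022 = 2.221 m³/s.
Channel B: For a triangular section with side slope z = 2.6: A = zy² = 2.6×2.29² = 13.63 m²; P = 2y√(1+z²) = 2×2.29×2.786 = 12.76 m. Hydraulic radius R = A/P = 13.63/12.76 = 1.069 m. Q_B = (1/0.035)·13.63·1.069^(2/3)·√0.00022 = 6.04 m³/s.
The larger discharge is 6.04 m³/s and the smaller is 2.221 m³/s; the ratio is 2.72.

2.72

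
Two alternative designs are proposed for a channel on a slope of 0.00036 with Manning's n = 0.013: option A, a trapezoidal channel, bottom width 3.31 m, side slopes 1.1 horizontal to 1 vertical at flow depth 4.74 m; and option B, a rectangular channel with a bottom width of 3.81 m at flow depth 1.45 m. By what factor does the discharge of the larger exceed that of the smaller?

14.6

Channel A: With bottom width b = 3.31 m and side slope z = 1.1: A = (b + zy)y = (3.31 + 1.1×4.74)×4.74 = 40.4 m²; P = b + 2y√(1+z²) = 3.31 + 2×4.74×1.487 = 17.4 m. Hydraulic radius R = A/P = 40.4/17.4 = 2.322 m. Q_A = (1/0.013)·40.4·2.322^(2/3)·√0.00036 = 103.4 m³/s.
Channel B: Flow area A = b·y = 3.81 × 1.45 = 5.524 m². Wetted perimeter P = b + 2y = 3.81 + 2×1.45 = 6.71 m. Hydraulic radius R = A/P = 5.524/6.71 = 0.8233 m. Q_B = (1/0.013)·5.524·0.8233^(2/3)·√0.00036 = 7.083 m³/s.
The larger discharge is 103.4 m³/s and the smaller is 7.083 m³/s; the ratio is 14.6.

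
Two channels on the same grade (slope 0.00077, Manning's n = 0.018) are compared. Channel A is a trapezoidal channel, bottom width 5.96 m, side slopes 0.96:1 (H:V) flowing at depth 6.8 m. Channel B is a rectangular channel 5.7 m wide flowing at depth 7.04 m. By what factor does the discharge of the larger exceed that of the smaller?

Channel A: With bottom width b = 5.96 m and side slope z = 0.96: A = (b + zy)y = (5.96 + 0.96×6.8)×6.8 = 84.92 m²; P = b + 2y√(1+z²) = 5.96 + 2×6.8×1.386 = 24.81 m. Hydraulic radius R = A/P = 84.92/24.81 = 3.422 m. Q_A = (1/0.018)·84.92·3.422^(2/3)·√0.00077 = 297.3 m³/s.
Channel B: Flow area A = b·y = 5.7 × 7.04 = 40.13 m². Wetted perimeter P = b + 2y = 5.7 + 2×7.04 = 19.78 m. Hydraulic radius R = A/P = 40.13/19.78 = 2.029 m. Q_B = (1/0.018)·40.13·2.029^(2/3)·√0.00077 = 99.14 m³/s.
The larger discharge is 297.3 m³/s and the smaller is 99.14 m³/s; the ratio is 3.

3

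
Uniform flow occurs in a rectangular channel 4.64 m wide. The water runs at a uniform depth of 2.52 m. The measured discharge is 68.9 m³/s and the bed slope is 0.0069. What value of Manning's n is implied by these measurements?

n = 0.016

Flow area A = b·y = 4.64 × 2.52 = 11.69 m². Wetted perimeter P = b + 2y = 4.64 + 2×2.52 = 9.68 m.
Hydraulic radius R = A/P = 11.69/9.68 = 1.208 m.
Rearranging Manning's equation: n = (1/Q) A R^(2/3) S^(1/2) = (1/68.9) × 11.69 × 1.208^(2/3) × √0.0069 = 0.016.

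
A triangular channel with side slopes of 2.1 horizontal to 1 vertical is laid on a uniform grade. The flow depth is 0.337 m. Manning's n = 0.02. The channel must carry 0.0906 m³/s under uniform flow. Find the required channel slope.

S = 0.000711

For a triangular section with side slope z = 2.1: A = zy² = 2.1×0.337² = 0.2385 m²; P = 2y√(1+z²) = 2×0.337×2.326 = 1.568 m.
Hydraulic radius R = A/P = 0.2385/1.568 = 0.1521 m.
From Manning's equation, S = [nQ / (1 A R^(2/3))]² = [0.02 × 0.0906 / (1 × 0.2385 × 0.1521^(2/3))]² = 0.000711.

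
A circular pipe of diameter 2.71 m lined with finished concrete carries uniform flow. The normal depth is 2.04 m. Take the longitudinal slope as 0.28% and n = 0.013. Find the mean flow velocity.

For a circular section of diameter D = 2.71 m at depth y = 2.04 m, the central angle is θ = 2 arccos(1 − 2y/D) = 4.202 rad. Then A = (D²/8)(θ − sin θ) = 4.658 m² and P = Dθ/2 = 5.693 m.
Hydraulic radius R = A/P = 4.658/5.693 = 0.8182 m.
From Manning's equation, V = (1/n) R^(2/3) S^(1/2) = (1/0.013) × 0.8182^(2/3) × 0.0028^(1/2) = 3.56 m/s.

V = 3.56 m/s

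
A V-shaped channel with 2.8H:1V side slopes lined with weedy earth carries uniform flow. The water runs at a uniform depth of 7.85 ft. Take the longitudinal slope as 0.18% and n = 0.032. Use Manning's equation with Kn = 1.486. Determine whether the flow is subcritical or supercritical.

For a triangular section with side slope z = 2.8: A = zy² = 2.8×7.85² = 172.5 ft²; P = 2y√(1+z²) = 2×7.85×2.973 = 46.68 ft.
Hydraulic radius R = A/P = 172.5/46.68 = 3.696 ft.
V = (1.486/n) R^(2/3) √S = (1.486/0.032) × 3.696^(2/3) × √0.0018 = 4.71 ft/s. Hydraulic depth D_h = A/T = 172.5/43.96 = 3.925 ft.
Froude number Fr = V/√(g·D_h) = 4.71/√(32.2×3.925) = 0.419, which is less than 1, so the flow is subcritical.

subcritical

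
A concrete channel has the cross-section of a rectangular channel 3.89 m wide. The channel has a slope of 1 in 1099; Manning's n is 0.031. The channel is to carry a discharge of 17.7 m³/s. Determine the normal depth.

Manning's equation rearranged: A R^(2/3) = nQ / (1·√S) = 0.031 × 17.7 / (√0.0009099) = 18.19.
At y = 5 m: A R^(2/3) = 24.34 — over.
At y = 3.28 m: A R^(2/3) = 14.58 — short.
At y = 3.92 m: A R^(2/3) = 18.16 — matches.

y_n = 3.92 m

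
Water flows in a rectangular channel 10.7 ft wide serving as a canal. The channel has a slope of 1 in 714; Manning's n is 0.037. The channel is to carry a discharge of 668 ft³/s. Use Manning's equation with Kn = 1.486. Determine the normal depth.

y_n = 16.4 ft

Manning's equation rearranged: A R^(2/3) = nQ / (1.486·√S) = 0.037 × 668 / (1.486 × √0.001401) = 444.4.
Trying y = 14.5 ft: A R^(2/3) = 384.9 — too small.
Trying y = 18.7 ft: A R^(2/3) = 517.5 — too large.
Trying y = 16.4 ft: A R^(2/3) = 444.7 — ≈ 444.4.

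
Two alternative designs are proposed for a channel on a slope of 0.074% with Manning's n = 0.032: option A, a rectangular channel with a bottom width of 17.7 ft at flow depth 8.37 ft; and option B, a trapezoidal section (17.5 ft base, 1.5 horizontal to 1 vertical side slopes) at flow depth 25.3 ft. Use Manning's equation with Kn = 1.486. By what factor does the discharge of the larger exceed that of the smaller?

19.7

Channel A: Flow area A = b·y = 17.7 × 8.37 = 148.1 ft². Wetted perimeter P = b + 2y = 17.7 + 2×8.37 = 34.44 ft. Hydraulic radius R = A/P = 148.1/34.44 = 4.302 ft. Q_A = (1.486/0.032)·148.1·4.302^(2/3)·√0.00074 = 495 ft³/s.
Channel B: With bottom width b = 17.5 ft and side slope z = 1.5: A = (b + zy)y = (17.5 + 1.5×25.3)×25.3 = 1403 ft²; P = b + 2y√(1+z²) = 17.5 + 2×25.3×1.803 = 108.7 ft. Hydraulic radius R = A/P = 1403/108.7 = 12.9 ft. Q_B = (1.486/0.032)·1403·12.9^(2/3)·√0.00074 = 9749 ft³/s.
The larger discharge is 9749 ft³/s and the smaller is 495 ft³/s; the ratio is 19.7.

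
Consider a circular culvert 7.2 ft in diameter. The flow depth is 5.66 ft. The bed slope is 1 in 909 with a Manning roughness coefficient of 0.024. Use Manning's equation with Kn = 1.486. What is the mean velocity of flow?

V = 3.46 ft/s

For a circular section of diameter D = 7.2 ft at depth y = 5.66 ft, the central angle is θ = 2 arccos(1 − 2y/D) = 4.36 rad. Then A = (D²/8)(θ − sin θ) = 34.33 ft² and P = Dθ/2 = 15.7 ft.
Hydraulic radius R = A/P = 34.33/15.7 = 2.187 ft.
From Manning's equation, V = (1.486/n) R^(2/3) S^(1/2) = (1.486/0.024) × 2.187^(2/3) × 0.0011^(1/2) = 3.46 ft/s.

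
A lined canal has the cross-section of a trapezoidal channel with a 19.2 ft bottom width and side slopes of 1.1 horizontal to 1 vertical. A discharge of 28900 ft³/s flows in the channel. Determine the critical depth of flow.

At critical depth, Q² T / (g A³) = 1, i.e. A³/T = Q²/g = 28900²/32.2 = 25940000.
At y = 20.5 ft: A³/T = 9750000 — short.
At y = 26.2 ft: A³/T = 25920000 — matches.

y_c = 26.2 ft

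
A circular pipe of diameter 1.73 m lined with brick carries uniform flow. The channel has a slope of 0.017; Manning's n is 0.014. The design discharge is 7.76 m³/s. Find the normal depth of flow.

Manning's equation rearranged: A R^(2/3) = nQ / (1·√S) = 0.014 × 7.76 / (√0.017) = 0.8332.
At y = 1.25 m: A R^(2/3) = 1.172 — high.
At y = 0.986 m: A R^(2/3) = 0.8336 — matches.

y_n = 0.986 m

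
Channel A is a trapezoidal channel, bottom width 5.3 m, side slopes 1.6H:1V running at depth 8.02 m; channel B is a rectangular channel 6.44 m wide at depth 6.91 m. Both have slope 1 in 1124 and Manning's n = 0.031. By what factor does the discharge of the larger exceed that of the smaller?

Channel A: With bottom width b = 5.3 m and side slope z = 1.6: A = (b + zy)y = (5.3 + 1.6×8.02)×8.02 = 145.4 m²; P = b + 2y√(1+z²) = 5.3 + 2×8.02×1.887 = 35.56 m. Hydraulic radius R = A/P = 145.4/35.56 = 4.089 m. Q_A = (1/0.031)·145.4·4.089^(2/3)·√0.0008897 = 357.8 m³/s.
Channel B: Flow area A = b·y = 6.44 × 6.91 = 44.5 m². Wetted perimeter P = b + 2y = 6.44 + 2×6.91 = 20.26 m. Hydraulic radius R = A/P = 44.5/20.26 = 2.196 m. Q_B = (1/0.031)·44.5·2.196^(2/3)·√0.0008897 = 72.35 m³/s.
The larger discharge is 357.8 m³/s and the smaller is 72.35 m³/s; the ratio is 4.95.

4.95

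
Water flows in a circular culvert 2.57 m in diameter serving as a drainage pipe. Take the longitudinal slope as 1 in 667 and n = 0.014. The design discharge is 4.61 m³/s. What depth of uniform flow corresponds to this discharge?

y_n = 1.18 m

Manning's equation rearranged: A R^(2/3) = nQ / (1·√S) = 0.014 × 4.61 / (√0.001499) = 1.667.
Try y = 0.843 m: A R^(2/3) = 0.898 — low.
Try y = 1.31 m: A R^(2/3) = 1.995 — high.
Try y = 1.18 m: A R^(2/3) = 1.667 — matches.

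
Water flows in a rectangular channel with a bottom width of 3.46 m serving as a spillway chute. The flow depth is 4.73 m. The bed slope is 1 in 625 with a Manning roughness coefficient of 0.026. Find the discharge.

Q = 29.5 m³/s

Flow area A = b·y = 3.46 × 4.73 = 16.37 m². Wetted perimeter P = b + 2y = 3.46 + 2×4.73 = 12.92 m.
Hydraulic radius R = A/P = 16.37/12.92 = 1.267 m.
Manning's equation: Q = (1/n) A R^(2/3) S^(1/2) = (1/0.026) × 16.37 × 1.267^(2/3) × 0.0016^(1/2) = 29.5 m³/s.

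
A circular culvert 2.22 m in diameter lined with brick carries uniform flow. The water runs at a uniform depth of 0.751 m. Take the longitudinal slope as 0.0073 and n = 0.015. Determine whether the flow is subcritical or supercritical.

For a circular section of diameter D = 2.22 m at depth y = 0.751 m, the central angle is θ = 2 arccos(1 − 2y/D) = 2.483 rad. Then A = (D²/8)(θ − sin θ) = 1.153 m² and P = Dθ/2 = 2.756 m.
Hydraulic radius R = A/P = 1.153/2.756 = 0.4182 m.
V = (1/n) R^(2/3) √S = (1/0.015) × 0.4182^(2/3) × √0.0073 = 3.185 m/s. Hydraulic depth D_h = A/T = 1.153/2.101 = 0.5486 m.
Froude number Fr = V/√(g·D_h) = 3.185/√(9.81×0.5486) = 1.37, which is greater than 1, so the flow is supercritical.

supercritical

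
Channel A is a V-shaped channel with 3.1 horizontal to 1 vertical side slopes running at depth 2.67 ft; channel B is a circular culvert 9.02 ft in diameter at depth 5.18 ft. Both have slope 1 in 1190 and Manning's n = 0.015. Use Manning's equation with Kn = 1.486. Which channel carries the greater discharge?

Channel A: For a triangular section with side slope z = 3.1: A = zy² = 3.1×2.67² = 22.1 ft²; P = 2y√(1+z²) = 2×2.67×3.257 = 17.39 ft. Hydraulic radius R = A/P = 22.1/17.39 = 1.271 ft. Q_A = (1.486/0.015)·22.1·1.271^(2/3)·√0.0008403 = 74.45 ft³/s.
Channel B: For a circular section of diameter D = 9.02 ft at depth y = 5.18 ft, the central angle is θ = 2 arccos(1 − 2y/D) = 3.44 rad. Then A = (D²/8)(θ − sin θ) = 37.97 ft² and P = Dθ/2 = 15.51 ft. Hydraulic radius R = A/P = 37.97/15.51 = 2.448 ft. Q_B = (1.486/0.015)·37.97·2.448^(2/3)·√0.0008403 = 198 ft³/s.
Q_A = 74.45 ft³/s vs Q_B = 198 ft³/s, so channel B carries more.

channel B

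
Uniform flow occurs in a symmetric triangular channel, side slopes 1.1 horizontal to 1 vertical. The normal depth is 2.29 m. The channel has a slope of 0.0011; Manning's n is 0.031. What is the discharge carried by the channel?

Q = 5.53 m³/s

For a triangular section with side slope z = 1.1: A = zy² = 1.1×2.29² = 5.769 m²; P = 2y√(1+z²) = 2×2.29×1.487 = 6.809 m.
Hydraulic radius R = A/P = 5.769/6.809 = 0.8472 m.
Manning's equation: Q = (1/n) A R^(2/3) S^(1/2) = (1/0.031) × 5.769 × 0.8472^(2/3) × 0.0011^(1/2) = 5.53 m³/s.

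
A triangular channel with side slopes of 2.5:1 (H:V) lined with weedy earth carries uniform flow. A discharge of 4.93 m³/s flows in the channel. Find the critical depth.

At critical depth, Q² T / (g A³) = 1, i.e. A³/T = Q²/g = 4.93²/9.81 = 2.478.
At y = 1.03 m: A³/T = 3.623 — too large.
At y = 0.849 m: A³/T = 1.378 — too small.
At y = 0.955 m: A³/T = 2.482 — close enough.

y_c = 0.955 m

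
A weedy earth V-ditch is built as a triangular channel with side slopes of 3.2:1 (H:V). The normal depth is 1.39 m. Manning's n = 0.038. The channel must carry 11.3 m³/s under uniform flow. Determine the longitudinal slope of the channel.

For a triangular section with side slope z = 3.2: A = zy² = 3.2×1.39² = 6.183 m²; P = 2y√(1+z²) = 2×1.39×3.353 = 9.32 m.
Hydraulic radius R = A/P = 6.183/9.32 = 0.6634 m.
From Manning's equation, S = [nQ / (1 A R^(2/3))]² = [0.038 × 11.3 / (1 × 6.183 × 0.6634^(2/3))]² = 0.00834.

S = 0.00834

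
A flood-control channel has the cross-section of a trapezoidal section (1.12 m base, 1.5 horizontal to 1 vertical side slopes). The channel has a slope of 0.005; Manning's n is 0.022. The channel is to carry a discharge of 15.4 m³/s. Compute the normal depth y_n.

Manning's equation rearranged: A R^(2/3) = nQ / (1·√S) = 0.022 × 15.4 / (√0.005) = 4.791.
At y = 1.74 m: A R^(2/3) = 5.95 — high.
At y = 1.58 m: A R^(2/3) = 4.787 — matches.

y_n = 1.58 m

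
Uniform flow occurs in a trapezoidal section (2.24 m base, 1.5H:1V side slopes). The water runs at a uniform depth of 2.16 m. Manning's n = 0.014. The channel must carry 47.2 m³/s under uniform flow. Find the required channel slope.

S = 0.0025

With bottom width b = 2.24 m and side slope z = 1.5: A = (b + zy)y = (2.24 + 1.5×2.16)×2.16 = 11.84 m²; P = b + 2y√(1+z²) = 2.24 + 2×2.16×1.803 = 10.03 m.
Hydraulic radius R = A/P = 11.84/10.03 = 1.18 m.
From Manning's equation, S = [nQ / (1 A R^(2/3))]² = [0.014 × 47.2 / (1 × 11.84 × 1.18^(2/3))]² = 0.0025.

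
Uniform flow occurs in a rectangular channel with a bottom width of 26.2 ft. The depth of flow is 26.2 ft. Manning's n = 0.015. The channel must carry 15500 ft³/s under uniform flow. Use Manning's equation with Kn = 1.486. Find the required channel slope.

S = 0.00289

Flow area A = b·y = 26.2 × 26.2 = 686.4 ft². Wetted perimeter P = b + 2y = 26.2 + 2×26.2 = 78.6 ft.
Hydraulic radius R = A/P = 686.4/78.6 = 8.733 ft.
From Manning's equation, S = [nQ / (1.486 A R^(2/3))]² = [0.015 × 15500 / (1.486 × 686.4 × 8.733^(2/3))]² = 0.00289.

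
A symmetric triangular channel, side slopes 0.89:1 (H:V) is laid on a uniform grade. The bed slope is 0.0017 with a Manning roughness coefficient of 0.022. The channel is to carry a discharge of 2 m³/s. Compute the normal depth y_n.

y_n = 1.41 m

Manning's equation rearranged: A R^(2/3) = nQ / (1·√S) = 0.022 × 2 / (√0.0017) = 1.067.
Try y = 1.65 m: A R^(2/3) = 1.624 — high.
Try y = 1.08 m: A R^(2/3) = 0.5244 — low.
Try y = 1.41 m: A R^(2/3) = 1.068 — ≈ 1.067.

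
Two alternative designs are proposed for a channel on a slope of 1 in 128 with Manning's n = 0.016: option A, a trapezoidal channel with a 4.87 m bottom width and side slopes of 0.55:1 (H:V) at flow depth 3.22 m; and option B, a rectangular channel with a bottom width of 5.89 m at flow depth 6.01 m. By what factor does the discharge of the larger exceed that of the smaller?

Channel A: With bottom width b = 4.87 m and side slope z = 0.55: A = (b + zy)y = (4.87 + 0.55×3.22)×3.22 = 21.38 m²; P = b + 2y√(1+z²) = 4.87 + 2×3.22×1.141 = 12.22 m. Hydraulic radius R = A/P = 21.38/12.22 = 1.75 m. Q_A = (1/0.016)·21.38·1.75^(2/3)·√0.007812 = 171.5 m³/s.
Channel B: Flow area A = b·y = 5.89 × 6.01 = 35.4 m². Wetted perimeter P = b + 2y = 5.89 + 2×6.01 = 17.91 m. Hydraulic radius R = A/P = 35.4/17.91 = 1.976 m. Q_B = (1/0.016)·35.4·1.976^(2/3)·√0.007812 = 308 m³/s.
The larger discharge is 308 m³/s and the smaller is 171.5 m³/s; the ratio is 1.8.

1.8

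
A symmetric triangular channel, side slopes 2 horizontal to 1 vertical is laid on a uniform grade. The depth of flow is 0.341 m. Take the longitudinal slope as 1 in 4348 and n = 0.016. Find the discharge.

Q = 0.0629 m³/s

For a triangular section with side slope z = 2: A = zy² = 2×0.341² = 0.2326 m²; P = 2y√(1+z²) = 2×0.341×2.236 = 1.525 m.
Hydraulic radius R = A/P = 0.2326/1.525 = 0.1525 m.
Manning's equation: Q = (1/n) A R^(2/3) S^(1/2) = (1/0.016) × 0.2326 × 0.1525^(2/3) × 0.00023^(1/2) = 0.0629 m³/s.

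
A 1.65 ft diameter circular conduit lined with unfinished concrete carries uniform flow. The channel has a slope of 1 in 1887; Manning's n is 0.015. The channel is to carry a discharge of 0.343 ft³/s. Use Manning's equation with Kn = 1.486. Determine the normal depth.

y_n = 0.397 ft

Manning's equation rearranged: A R^(2/3) = nQ / (1.486·√S) = 0.015 × 0.343 / (1.486 × √0.0005299) = 0.1504.
At y = 0.27 ft: A R^(2/3) = 0.0689 — low.
At y = 0.46 ft: A R^(2/3) = 0.2012 — high.
At y = 0.397 ft: A R^(2/3) = 0.1504 — matches.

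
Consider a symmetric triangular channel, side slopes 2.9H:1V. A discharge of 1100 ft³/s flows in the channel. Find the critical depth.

At critical depth, Q² T / (g A³) = 1, i.e. A³/T = Q²/g = 1100²/32.2 = 37580.
Try y = 6.79 ft: A³/T = 60690 — over.
Try y = 6.17 ft: A³/T = 37600 — ≈ 37580.

y_c = 6.17 ft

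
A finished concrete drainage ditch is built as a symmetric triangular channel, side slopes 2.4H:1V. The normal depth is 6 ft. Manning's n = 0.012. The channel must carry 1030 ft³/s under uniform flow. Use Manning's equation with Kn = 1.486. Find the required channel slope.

S = 0.00238

For a triangular section with side slope z = 2.4: A = zy² = 2.4×6² = 86.4 ft²; P = 2y√(1+z²) = 2×6×2.6 = 31.2 ft.
Hydraulic radius R = A/P = 86.4/31.2 = 2.769 ft.
From Manning's equation, S = [nQ / (1.486 A R^(2/3))]² = [0.012 × 1030 / (1.486 × 86.4 × 2.769^(2/3))]² = 0.00238.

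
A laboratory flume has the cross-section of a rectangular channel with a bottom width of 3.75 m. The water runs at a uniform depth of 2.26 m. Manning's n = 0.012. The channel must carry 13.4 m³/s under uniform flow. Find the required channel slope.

S = 0.000348

Flow area A = b·y = 3.75 × 2.26 = 8.475 m². Wetted perimeter P = b + 2y = 3.75 + 2×2.26 = 8.27 m.
Hydraulic radius R = A/P = 8.475/8.27 = 1.025 m.
From Manning's equation, S = [nQ / (1 A R^(2/3))]² = [0.012 × 13.4 / (1 × 8.475 × 1.025^(2/3))]² = 0.000348.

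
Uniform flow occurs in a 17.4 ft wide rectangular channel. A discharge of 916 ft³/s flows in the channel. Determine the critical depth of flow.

For a rectangular channel, critical depth y_c = (q²/g)^(1/3) where q = Q/b = 916/17.4 = 52.64 ft²/s.
So y_c = (52.64²/32.2)^(1/3) = 4.42 ft.

y_c = 4.42 ft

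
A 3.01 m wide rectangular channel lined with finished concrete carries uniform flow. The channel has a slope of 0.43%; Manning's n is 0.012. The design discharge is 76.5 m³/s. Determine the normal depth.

Manning's equation rearranged: A R^(2/3) = nQ / (1·√S) = 0.012 × 76.5 / (√0.0043) = 14.
Try y = 5.17 m: A R^(2/3) = 17.24 — high.
Try y = 4.32 m: A R^(2/3) = 13.99 — ≈ 14.

y_n = 4.32 m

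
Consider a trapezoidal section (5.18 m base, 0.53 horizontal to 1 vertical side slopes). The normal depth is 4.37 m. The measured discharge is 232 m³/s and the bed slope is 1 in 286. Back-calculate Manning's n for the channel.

n = 0.014

With bottom width b = 5.18 m and side slope z = 0.53: A = (b + zy)y = (5.18 + 0.53×4.37)×4.37 = 32.76 m²; P = b + 2y√(1+z²) = 5.18 + 2×4.37×1.132 = 15.07 m.
Hydraulic radius R = A/P = 32.76/15.07 = 2.173 m.
Rearranging Manning's equation: n = (1/Q) A R^(2/3) S^(1/2) = (1/232) × 32.76 × 2.173^(2/3) × √0.003497 = 0.014.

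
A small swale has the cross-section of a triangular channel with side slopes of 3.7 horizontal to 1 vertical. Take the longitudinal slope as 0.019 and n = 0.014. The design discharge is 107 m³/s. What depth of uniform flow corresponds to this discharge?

y_n = 1.8 m

Manning's equation rearranged: A R^(2/3) = nQ / (1·√S) = 0.014 × 107 / (√0.019) = 10.87.
Trying y = 1.27 m: A R^(2/3) = 4.306 — too small.
Trying y = 1.95 m: A R^(2/3) = 13.51 — too large.
Trying y = 1.8 m: A R^(2/3) = 10.92 — matches.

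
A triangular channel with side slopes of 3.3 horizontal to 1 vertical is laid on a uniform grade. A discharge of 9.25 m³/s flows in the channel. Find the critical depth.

At critical depth, Q² T / (g A³) = 1, i.e. A³/T = Q²/g = 9.25²/9.81 = 8.722.
Trying y = 1.3 m: A³/T = 20.22 — over.
Trying y = 0.908 m: A³/T = 3.361 — short.
Trying y = 1.1 m: A³/T = 8.769 — close enough.

y_c = 1.1 m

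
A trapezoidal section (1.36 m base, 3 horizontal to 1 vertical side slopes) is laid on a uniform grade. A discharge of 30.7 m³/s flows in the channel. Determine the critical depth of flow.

At critical depth, Q² T / (g A³) = 1, i.e. A³/T = Q²/g = 30.7²/9.81 = 96.07.
At y = 1.32 m: A³/T = 37.32 — short.
At y = 1.88 m: A³/T = 180.3 — over.
At y = 1.63 m: A³/T = 94.91 — matches.

y_c = 1.63 m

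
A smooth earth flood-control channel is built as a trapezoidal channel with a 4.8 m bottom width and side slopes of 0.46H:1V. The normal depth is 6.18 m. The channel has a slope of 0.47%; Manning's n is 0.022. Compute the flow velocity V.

V = 5.84 m/s

With bottom width b = 4.8 m and side slope z = 0.46: A = (b + zy)y = (4.8 + 0.46×6.18)×6.18 = 47.23 m²; P = b + 2y√(1+z²) = 4.8 + 2×6.18×1.101 = 18.4 m.
Hydraulic radius R = A/P = 47.23/18.4 = 2.566 m.
From Manning's equation, V = (1/n) R^(2/3) S^(1/2) = (1/0.022) × 2.566^(2/3) × 0.0047^(1/2) = 5.84 m/s.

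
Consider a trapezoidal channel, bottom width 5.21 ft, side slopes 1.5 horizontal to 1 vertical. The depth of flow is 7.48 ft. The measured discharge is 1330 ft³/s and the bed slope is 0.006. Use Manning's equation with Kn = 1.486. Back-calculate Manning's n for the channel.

n = 0.026

With bottom width b = 5.21 ft and side slope z = 1.5: A = (b + zy)y = (5.21 + 1.5×7.48)×7.48 = 122.9 ft²; P = b + 2y√(1+z²) = 5.21 + 2×7.48×1.803 = 32.18 ft.
Hydraulic radius R = A/P = 122.9/32.18 = 3.819 ft.
Rearranging Manning's equation: n = (1.486/Q) A R^(2/3) S^(1/2) = (1.486/1330) × 122.9 × 3.819^(2/3) × √0.006 = 0.026.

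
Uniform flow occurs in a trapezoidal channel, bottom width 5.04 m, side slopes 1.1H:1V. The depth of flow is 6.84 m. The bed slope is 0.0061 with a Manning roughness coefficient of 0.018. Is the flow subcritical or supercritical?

supercritical

With bottom width b = 5.04 m and side slope z = 1.1: A = (b + zy)y = (5.04 + 1.1×6.84)×6.84 = 85.94 m²; P = b + 2y√(1+z²) = 5.04 + 2×6.84×1.487 = 25.38 m.
Hydraulic radius R = A/P = 85.94/25.38 = 3.386 m.
V = (1/n) R^(2/3) √S = (1/0.018) × 3.386^(2/3) × √0.0061 = 9.785 m/s. Hydraulic depth D_h = A/T = 85.94/20.09 = 4.278 m.
Froude number Fr = V/√(g·D_h) = 9.785/√(9.81×4.278) = 1.51, which is greater than 1, so the flow is supercritical.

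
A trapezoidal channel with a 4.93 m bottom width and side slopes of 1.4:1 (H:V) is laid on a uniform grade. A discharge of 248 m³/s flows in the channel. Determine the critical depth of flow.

y_c = 4.32 m

At critical depth, Q² T / (g A³) = 1, i.e. A³/T = Q²/g = 248²/9.81 = 6270.
Trying y = 3.07 m: A³/T = 1681 — too small.
Trying y = 5.03 m: A³/T = 11480 — too large.
Trying y = 4.32 m: A³/T = 6265 — close enough.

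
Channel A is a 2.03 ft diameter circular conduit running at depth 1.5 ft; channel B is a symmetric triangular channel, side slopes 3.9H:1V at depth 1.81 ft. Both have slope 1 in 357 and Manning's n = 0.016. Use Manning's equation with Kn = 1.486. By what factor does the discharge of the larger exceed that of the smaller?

Channel A: For a circular section of diameter D = 2.03 ft at depth y = 1.5 ft, the central angle is θ = 2 arccos(1 − 2y/D) = 4.138 rad. Then A = (D²/8)(θ − sin θ) = 2.564 ft² and P = Dθ/2 = 4.2 ft. Hydraulic radius R = A/P = 2.564/4.2 = 0.6105 ft. Q_A = (1.486/0.016)·2.564·0.6105^(2/3)·√0.002801 = 9.069 ft³/s.
Channel B: For a triangular section with side slope z = 3.9: A = zy² = 3.9×1.81² = 12.78 ft²; P = 2y√(1+z²) = 2×1.81×4.026 = 14.57 ft. Hydraulic radius R = A/P = 12.78/14.57 = 0.8766 ft. Q_B = (1.486/0.016)·12.78·0.8766^(2/3)·√0.002801 = 57.53 ft³/s.
The larger discharge is 57.53 ft³/s and the smaller is 9.069 ft³/s; the ratio is 6.34.

6.34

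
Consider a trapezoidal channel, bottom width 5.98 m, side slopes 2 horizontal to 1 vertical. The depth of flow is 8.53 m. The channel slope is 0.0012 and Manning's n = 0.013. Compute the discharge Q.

With bottom width b = 5.98 m and side slope z = 2: A = (b + zy)y = (5.98 + 2×8.53)×8.53 = 196.5 m²; P = b + 2y√(1+z²) = 5.98 + 2×8.53×2.236 = 44.13 m.
Hydraulic radius R = A/P = 196.5/44.13 = 4.454 m.
Manning's equation: Q = (1/n) A R^(2/3) S^(1/2) = (1/0.013) × 196.5 × 4.454^(2/3) × 0.0012^(1/2) = 1420 m³/s.

Q = 1420 m³/s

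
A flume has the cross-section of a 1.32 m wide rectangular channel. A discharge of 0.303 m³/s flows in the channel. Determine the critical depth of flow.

y_c = 0.175 m

For a rectangular channel, critical depth y_c = (q²/g)^(1/3) where q = Q/b = 0.303/1.32 = 0.2295 m²/s.
So y_c = (0.2295²/9.81)^(1/3) = 0.175 m.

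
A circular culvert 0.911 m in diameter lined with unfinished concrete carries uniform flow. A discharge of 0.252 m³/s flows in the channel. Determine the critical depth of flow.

y_c = 0.287 m

At critical depth, Q² T / (g A³) = 1, i.e. A³/T = Q²/g = 0.252²/9.81 = 0.006473.
Trying y = 0.315 m: A³/T = 0.009228 — over.
Trying y = 0.249 m: A³/T = 0.003712 — short.
Trying y = 0.287 m: A³/T = 0.006439 — ≈ 0.006473.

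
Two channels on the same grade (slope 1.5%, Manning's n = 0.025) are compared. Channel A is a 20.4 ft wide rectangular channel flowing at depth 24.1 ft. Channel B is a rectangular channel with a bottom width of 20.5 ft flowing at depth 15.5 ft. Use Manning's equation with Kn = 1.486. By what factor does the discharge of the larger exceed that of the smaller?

Channel A: Flow area A = b·y = 20.4 × 24.1 = 491.6 ft². Wetted perimeter P = b + 2y = 20.4 + 2×24.1 = 68.6 ft. Hydraulic radius R = A/P = 491.6/68.6 = 7.167 ft. Q_A = (1.486/0.025)·491.6·7.167^(2/3)·√0.015 = 13300 ft³/s.
Channel B: Flow area A = b·y = 20.5 × 15.5 = 317.8 ft². Wetted perimeter P = b + 2y = 20.5 + 2×15.5 = 51.5 ft. Hydraulic radius R = A/P = 317.8/51.5 = 6.17 ft. Q_B = (1.486/0.025)·317.8·6.17^(2/3)·√0.015 = 7781 ft³/s.
The larger discharge is 13300 ft³/s and the smaller is 7781 ft³/s; the ratio is 1.71.

1.71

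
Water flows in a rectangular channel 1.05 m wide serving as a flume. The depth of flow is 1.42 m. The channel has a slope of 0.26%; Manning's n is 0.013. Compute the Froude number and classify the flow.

Flow area A = b·y = 1.05 × 1.42 = 1.491 m². Wetted perimeter P = b + 2y = 1.05 + 2×1.42 = 3.89 m.
Hydraulic radius R = A/P = 1.491/3.89 = 0.3833 m.
V = (1/n) R^(2/3) √S = (1/0.013) × 0.3833^(2/3) × √0.0026 = 2.07 m/s. Hydraulic depth D_h = A/T = 1.491/1.05 = 1.42 m.
Froude number Fr = V/√(g·D_h) = 2.07/√(9.81×1.42) = 0.555, which is less than 1, so the flow is subcritical.

subcritical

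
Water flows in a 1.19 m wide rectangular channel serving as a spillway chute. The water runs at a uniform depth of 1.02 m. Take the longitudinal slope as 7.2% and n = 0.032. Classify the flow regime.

Flow area A = b·y = 1.19 × 1.02 = 1.214 m². Wetted perimeter P = b + 2y = 1.19 + 2×1.02 = 3.23 m.
Hydraulic radius R = A/P = 1.214/3.23 = 0.3758 m.
V = (1/n) R^(2/3) √S = (1/0.032) × 0.3758^(2/3) × √0.072 = 4.367 m/s. Hydraulic depth D_h = A/T = 1.214/1.19 = 1.02 m.
Froude number Fr = V/√(g·D_h) = 4.367/√(9.81×1.02) = 1.38, which is greater than 1, so the flow is supercritical.

supercritical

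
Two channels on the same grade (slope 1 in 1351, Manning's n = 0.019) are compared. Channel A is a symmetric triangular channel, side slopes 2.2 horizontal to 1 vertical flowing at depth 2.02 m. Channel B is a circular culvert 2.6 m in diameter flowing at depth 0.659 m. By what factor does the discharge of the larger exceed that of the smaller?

Channel A: For a triangular section with side slope z = 2.2: A = zy² = 2.2×2.02² = 8.977 m²; P = 2y√(1+z²) = 2×2.02×2.417 = 9.763 m. Hydraulic radius R = A/P = 8.977/9.763 = 0.9195 m. Q_A = (1/0.019)·8.977·0.9195^(2/3)·√0.0007402 = 12.15 m³/s.
Channel B: For a circular section of diameter D = 2.6 m at depth y = 0.659 m, the central angle is θ = 2 arccos(1 − 2y/D) = 2.11 rad. Then A = (D²/8)(θ − sin θ) = 1.058 m² and P = Dθ/2 = 2.743 m. Hydraulic radius R = A/P = 1.058/2.743 = 0.3857 m. Q_B = (1/0.019)·1.058·0.3857^(2/3)·√0.0007402 = 0.803 m³/s.
The larger discharge is 12.15 m³/s and the smaller is 0.803 m³/s; the ratio is 15.1.

15.1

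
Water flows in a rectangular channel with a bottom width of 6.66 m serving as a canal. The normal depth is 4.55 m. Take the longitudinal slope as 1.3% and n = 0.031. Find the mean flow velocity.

Flow area A = b·y = 6.66 × 4.55 = 30.3 m². Wetted perimeter P = b + 2y = 6.66 + 2×4.55 = 15.76 m.
Hydraulic radius R = A/P = 30.3/15.76 = 1.923 m.
From Manning's equation, V = (1/n) R^(2/3) S^(1/2) = (1/0.031) × 1.923^(2/3) × 0.013^(1/2) = 5.69 m/s.

V = 5.69 m/s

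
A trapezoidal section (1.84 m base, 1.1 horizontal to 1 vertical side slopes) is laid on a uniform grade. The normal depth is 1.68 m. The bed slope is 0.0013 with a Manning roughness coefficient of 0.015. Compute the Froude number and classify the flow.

With bottom width b = 1.84 m and side slope z = 1.1: A = (b + zy)y = (1.84 + 1.1×1.68)×1.68 = 6.196 m²; P = b + 2y√(1+z²) = 1.84 + 2×1.68×1.487 = 6.835 m.
Hydraulic radius R = A/P = 6.196/6.835 = 0.9065 m.
V = (1/n) R^(2/3) √S = (1/0.015) × 0.9065^(2/3) × √0.0013 = 2.251 m/s. Hydraulic depth D_h = A/T = 6.196/5.536 = 1.119 m.
Froude number Fr = V/√(g·D_h) = 2.251/√(9.81×1.119) = 0.679, which is less than 1, so the flow is subcritical.

subcritical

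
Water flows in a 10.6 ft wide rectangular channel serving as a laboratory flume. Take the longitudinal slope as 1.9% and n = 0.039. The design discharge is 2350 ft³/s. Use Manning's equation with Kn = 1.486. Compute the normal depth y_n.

Manning's equation rearranged: A R^(2/3) = nQ / (1.486·√S) = 0.039 × 2350 / (1.486 × √0.019) = 447.4.
Try y = 12.1 ft: A R^(2/3) = 306 — low.
Try y = 21.2 ft: A R^(2/3) = 588.7 — high.
Try y = 16.7 ft: A R^(2/3) = 447.8 — ≈ 447.4.

y_n = 16.7 ft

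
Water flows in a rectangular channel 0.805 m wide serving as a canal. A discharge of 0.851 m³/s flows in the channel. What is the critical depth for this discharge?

For a rectangular channel, critical depth y_c = (q²/g)^(1/3) where q = Q/b = 0.851/0.805 = 1.057 m²/s.
So y_c = (1.057²/9.81)^(1/3) = 0.485 m.

y_c = 0.485 m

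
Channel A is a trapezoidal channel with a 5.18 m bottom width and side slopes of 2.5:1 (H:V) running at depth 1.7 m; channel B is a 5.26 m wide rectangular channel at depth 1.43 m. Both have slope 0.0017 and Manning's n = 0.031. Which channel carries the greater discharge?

Channel A: With bottom width b = 5.18 m and side slope z = 2.5: A = (b + zy)y = (5.18 + 2.5×1.7)×1.7 = 16.03 m²; P = b + 2y√(1+z²) = 5.18 + 2×1.7×2.693 = 14.33 m. Hydraulic radius R = A/P = 16.03/14.33 = 1.118 m. Q_A = (1/0.031)·16.03·1.118^(2/3)·√0.0017 = 22.97 m³/s.
Channel B: Flow area A = b·y = 5.26 × 1.43 = 7.522 m². Wetted perimeter P = b + 2y = 5.26 + 2×1.43 = 8.12 m. Hydraulic radius R = A/P = 7.522/8.12 = 0.9263 m. Q_B = (1/0.031)·7.522·0.9263^(2/3)·√0.0017 = 9.507 m³/s.
Q_A = 22.97 m³/s vs Q_B = 9.507 m³/s, so channel A carries more.

channel A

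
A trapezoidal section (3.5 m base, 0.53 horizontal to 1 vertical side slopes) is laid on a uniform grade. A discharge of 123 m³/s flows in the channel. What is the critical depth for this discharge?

y_c = 4.06 m

At critical depth, Q² T / (g A³) = 1, i.e. A³/T = Q²/g = 123²/9.81 = 1542.
At y = 5.05 m: A³/T = 3428 — over.
At y = 4.06 m: A³/T = 1548 — close enough.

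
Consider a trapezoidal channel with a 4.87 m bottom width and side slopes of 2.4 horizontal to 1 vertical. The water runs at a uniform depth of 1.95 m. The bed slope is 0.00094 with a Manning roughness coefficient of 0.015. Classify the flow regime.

subcritical

With bottom width b = 4.87 m and side slope z = 2.4: A = (b + zy)y = (4.87 + 2.4×1.95)×1.95 = 18.62 m²; P = b + 2y√(1+z²) = 4.87 + 2×1.95×2.6 = 15.01 m.
Hydraulic radius R = A/P = 18.62/15.01 = 1.241 m.
V = (1/n) R^(2/3) √S = (1/0.015) × 1.241^(2/3) × √0.00094 = 2.36 m/s. Hydraulic depth D_h = A/T = 18.62/14.23 = 1.309 m.
Froude number Fr = V/√(g·D_h) = 2.36/√(9.81×1.309) = 0.659, which is less than 1, so the flow is subcritical.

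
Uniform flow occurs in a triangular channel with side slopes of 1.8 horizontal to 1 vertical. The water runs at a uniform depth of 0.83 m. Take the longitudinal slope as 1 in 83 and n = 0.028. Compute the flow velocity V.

V = 1.99 m/s

For a triangular section with side slope z = 1.8: A = zy² = 1.8×0.83² = 1.24 m²; P = 2y√(1+z²) = 2×0.83×2.059 = 3.418 m.
Hydraulic radius R = A/P = 1.24/3.418 = 0.3628 m.
From Manning's equation, V = (1/n) R^(2/3) S^(1/2) = (1/0.028) × 0.3628^(2/3) × 0.01205^(1/2) = 1.99 m/s.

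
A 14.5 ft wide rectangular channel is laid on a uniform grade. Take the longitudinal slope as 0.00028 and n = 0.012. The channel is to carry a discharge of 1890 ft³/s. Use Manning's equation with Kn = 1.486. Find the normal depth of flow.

Manning's equation rearranged: A R^(2/3) = nQ / (1.486·√S) = 0.012 × 1890 / (1.486 × √0.00028) = 912.1.
Try y = 16.8 ft: A R^(2/3) = 718.4 — too small.
Try y = 22.9 ft: A R^(2/3) = 1035 — too large.
Try y = 20.5 ft: A R^(2/3) = 909.9 — close enough.

y_n = 20.5 ft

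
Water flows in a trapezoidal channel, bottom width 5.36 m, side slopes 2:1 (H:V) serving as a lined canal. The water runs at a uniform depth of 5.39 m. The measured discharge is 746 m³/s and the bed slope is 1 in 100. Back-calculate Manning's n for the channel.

With bottom width b = 5.36 m and side slope z = 2: A = (b + zy)y = (5.36 + 2×5.39)×5.39 = 86.99 m²; P = b + 2y√(1+z²) = 5.36 + 2×5.39×2.236 = 29.46 m.
Hydraulic radius R = A/P = 86.99/29.46 = 2.952 m.
Rearranging Manning's equation: n = (1/Q) A R^(2/3) S^(1/2) = (1/746) × 86.99 × 2.952^(2/3) × √0.01 = 0.024.

n = 0.024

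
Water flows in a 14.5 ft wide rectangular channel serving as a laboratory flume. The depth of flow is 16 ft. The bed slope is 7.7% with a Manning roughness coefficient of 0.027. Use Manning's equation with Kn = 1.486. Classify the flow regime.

Flow area A = b·y = 14.5 × 16 = 232 ft². Wetted perimeter P = b + 2y = 14.5 + 2×16 = 46.5 ft.
Hydraulic radius R = A/P = 232/46.5 = 4.989 ft.
V = (1.486/n) R^(2/3) √S = (1.486/0.027) × 4.989^(2/3) × √0.077 = 44.59 ft/s. Hydraulic depth D_h = A/T = 232/14.5 = 16 ft.
Froude number Fr = V/√(g·D_h) = 44.59/√(32.2×16) = 1.96, which is greater than 1, so the flow is supercritical.

supercritical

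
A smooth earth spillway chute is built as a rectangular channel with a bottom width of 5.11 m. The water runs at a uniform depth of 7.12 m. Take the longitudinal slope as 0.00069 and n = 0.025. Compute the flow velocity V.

V = 1.6 m/s

Flow area A = b·y = 5.11 × 7.12 = 36.38 m². Wetted perimeter P = b + 2y = 5.11 + 2×7.12 = 19.35 m.
Hydraulic radius R = A/P = 36.38/19.35 = 1.88 m.
From Manning's equation, V = (1/n) R^(2/3) S^(1/2) = (1/0.025) × 1.88^(2/3) × 0.00069^(1/2) = 1.6 m/s.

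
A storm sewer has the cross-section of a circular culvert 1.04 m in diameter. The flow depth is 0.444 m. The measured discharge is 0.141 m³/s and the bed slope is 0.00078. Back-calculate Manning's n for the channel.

For a circular section of diameter D = 1.04 m at depth y = 0.444 m, the central angle is θ = 2 arccos(1 − 2y/D) = 2.848 rad. Then A = (D²/8)(θ − sin θ) = 0.346 m² and P = Dθ/2 = 1.481 m.
Hydraulic radius R = A/P = 0.346/1.481 = 0.2336 m.
Rearranging Manning's equation: n = (1/Q) A R^(2/3) S^(1/2) = (1/0.141) × 0.346 × 0.2336^(2/3) × √0.00078 = 0.026.

n = 0.026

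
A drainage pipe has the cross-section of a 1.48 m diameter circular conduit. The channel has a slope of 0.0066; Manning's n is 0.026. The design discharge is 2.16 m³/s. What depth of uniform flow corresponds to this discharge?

Manning's equation rearranged: A R^(2/3) = nQ / (1·√S) = 0.026 × 2.16 / (√0.0066) = 0.6913.
Try y = 0.742 m: A R^(2/3) = 0.4454 — low.
Try y = 1.13 m: A R^(2/3) = 0.8251 — high.
Try y = 0.983 m: A R^(2/3) = 0.6914 — ≈ 0.6913.

y_n = 0.983 m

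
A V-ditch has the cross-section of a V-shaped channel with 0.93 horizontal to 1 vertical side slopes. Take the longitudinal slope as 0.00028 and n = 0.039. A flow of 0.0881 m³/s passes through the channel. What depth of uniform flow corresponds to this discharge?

y_n = 0.743 m

Manning's equation rearranged: A R^(2/3) = nQ / (1·√S) = 0.039 × 0.0881 / (√0.00028) = 0.2053.
Trying y = 0.628 m: A R^(2/3) = 0.1312 — low.
Trying y = 0.831 m: A R^(2/3) = 0.2768 — high.
Trying y = 0.743 m: A R^(2/3) = 0.2054 — close enough.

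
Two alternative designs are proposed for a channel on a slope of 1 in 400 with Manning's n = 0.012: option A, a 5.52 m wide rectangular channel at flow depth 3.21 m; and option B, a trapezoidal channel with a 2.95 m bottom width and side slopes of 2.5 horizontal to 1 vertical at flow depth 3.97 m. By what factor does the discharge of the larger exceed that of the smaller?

3.64

Channel A: Flow area A = b·y = 5.52 × 3.21 = 17.72 m². Wetted perimeter P = b + 2y = 5.52 + 2×3.21 = 11.94 m. Hydraulic radius R = A/P = 17.72/11.94 = 1.484 m. Q_A = (1/0.012)·17.72·1.484^(2/3)·√0.0025 = 96.06 m³/s.
Channel B: With bottom width b = 2.95 m and side slope z = 2.5: A = (b + zy)y = (2.95 + 2.5×3.97)×3.97 = 51.11 m²; P = b + 2y√(1+z²) = 2.95 + 2×3.97×2.693 = 24.33 m. Hydraulic radius R = A/P = 51.11/24.33 = 2.101 m. Q_B = (1/0.012)·51.11·2.101^(2/3)·√0.0025 = 349.4 m³/s.
The larger discharge is 349.4 m³/s and the smaller is 96.06 m³/s; the ratio is 3.64.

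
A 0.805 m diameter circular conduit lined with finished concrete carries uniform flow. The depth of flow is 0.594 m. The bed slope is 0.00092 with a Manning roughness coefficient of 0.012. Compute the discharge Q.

Q = 0.395 m³/s

For a circular section of diameter D = 0.805 m at depth y = 0.594 m, the central angle is θ = 2 arccos(1 − 2y/D) = 4.133 rad. Then A = (D²/8)(θ − sin θ) = 0.4026 m² and P = Dθ/2 = 1.664 m.
Hydraulic radius R = A/P = 0.4026/1.664 = 0.242 m.
Manning's equation: Q = (1/n) A R^(2/3) S^(1/2) = (1/0.012) × 0.4026 × 0.242^(2/3) × 0.00092^(1/2) = 0.395 m³/s.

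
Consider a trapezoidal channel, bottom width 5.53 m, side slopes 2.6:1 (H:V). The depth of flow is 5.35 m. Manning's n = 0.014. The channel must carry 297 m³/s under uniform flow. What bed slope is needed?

S = 0.000379

With bottom width b = 5.53 m and side slope z = 2.6: A = (b + zy)y = (5.53 + 2.6×5.35)×5.35 = 104 m²; P = b + 2y√(1+z²) = 5.53 + 2×5.35×2.786 = 35.34 m.
Hydraulic radius R = A/P = 104/35.34 = 2.943 m.
From Manning's equation, S = [nQ / (1 A R^(2/3))]² = [0.014 × 297 / (1 × 104 × 2.943^(2/3))]² = 0.000379.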